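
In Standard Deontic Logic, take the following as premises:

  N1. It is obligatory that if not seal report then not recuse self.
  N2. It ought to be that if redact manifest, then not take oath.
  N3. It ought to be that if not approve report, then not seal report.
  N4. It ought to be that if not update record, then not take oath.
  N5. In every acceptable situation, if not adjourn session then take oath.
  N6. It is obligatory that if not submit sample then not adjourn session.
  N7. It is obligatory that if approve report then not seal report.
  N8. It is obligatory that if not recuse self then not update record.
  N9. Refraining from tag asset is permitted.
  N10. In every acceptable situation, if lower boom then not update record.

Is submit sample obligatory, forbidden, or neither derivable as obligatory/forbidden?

Obligatory

By case analysis on approve_report: premise 7 gives O(approve_report → ¬seal_report) and premise 3 gives O(¬approve_report → ¬seal_report), so O(¬seal_report) either way.
With premise 1, O(¬seal_report → ¬recuse_self), the K-axiom yields O(¬recuse_self).
Applying K to premise 8 (O(¬recuse_self → ¬update_record)) and O(¬recuse_self) yields O(¬update_record).
Applying K to premise 4 (O(¬update_record → ¬take_oath)) and O(¬update_record) yields O(¬take_oath).
The contrapositive of premise 5 (O(¬adjourn_session → take_oath)) is O(¬take_oath → adjourn_session), and O(¬take_oath) is already established, so O(adjourn_session).
Premise 6 is O(¬submit_sample → ¬adjourn_session); contrapositively O(adjourn_session → submit_sample). Since O(adjourn_session) holds, K gives O(submit_sample).
Premises 2, 9, 10 do not contribute to this derivation.
Hence submit_sample is obligatory.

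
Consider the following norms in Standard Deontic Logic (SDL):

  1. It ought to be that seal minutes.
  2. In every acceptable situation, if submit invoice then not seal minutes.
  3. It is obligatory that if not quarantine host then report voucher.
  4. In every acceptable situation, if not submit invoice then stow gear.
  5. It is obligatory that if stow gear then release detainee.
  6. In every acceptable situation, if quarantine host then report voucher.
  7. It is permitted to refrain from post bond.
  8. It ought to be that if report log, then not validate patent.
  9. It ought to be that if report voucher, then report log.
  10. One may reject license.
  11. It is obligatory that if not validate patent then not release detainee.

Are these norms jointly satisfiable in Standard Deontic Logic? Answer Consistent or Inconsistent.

Inconsistent

Premises 3 and 6 are O(¬quarantine_host → report_voucher) and O(quarantine_host → report_voucher); every ideal world satisfies ¬quarantine_host or quarantine_host, so in either case report_voucher holds — hence O(report_voucher).
Premise 9 is O(report_voucher → report_log); since O(report_voucher), deontic closure gives O(report_log).
With premise 8, O(report_log → ¬validate_patent), the K-axiom yields O(¬validate_patent).
Applying K to premise 11 (O(¬validate_patent → ¬release_detainee)) and O(¬validate_patent) yields O(¬release_detainee).
The contrapositive of premise 5 (O(stow_gear → release_detainee)) is O(¬release_detainee → ¬stow_gear), and O(¬release_detainee) is already established, so O(¬stow_gear).
Premise 4 is O(¬submit_invoice → stow_gear); contrapositively O(¬stow_gear → submit_invoice). Since O(¬stow_gear) holds, K gives O(submit_invoice).
With premise 2, O(submit_invoice → ¬seal_minutes), the K-axiom yields O(¬seal_minutes).
Yet premise 1 states O(seal_minutes).
We now have both O(¬seal_minutes) and O(seal_minutes) — seal_minutes is simultaneously obligatory and forbidden, violating the D-axiom.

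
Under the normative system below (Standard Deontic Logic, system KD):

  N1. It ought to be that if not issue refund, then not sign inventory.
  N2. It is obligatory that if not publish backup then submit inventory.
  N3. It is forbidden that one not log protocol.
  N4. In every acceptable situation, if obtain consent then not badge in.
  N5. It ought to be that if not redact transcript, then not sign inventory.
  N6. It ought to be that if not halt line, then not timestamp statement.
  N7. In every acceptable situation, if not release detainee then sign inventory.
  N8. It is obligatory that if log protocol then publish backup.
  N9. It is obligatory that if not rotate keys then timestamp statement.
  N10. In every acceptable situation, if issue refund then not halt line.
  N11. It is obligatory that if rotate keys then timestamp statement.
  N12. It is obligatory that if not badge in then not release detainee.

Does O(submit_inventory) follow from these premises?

Premise 2 is O(¬publish_backup → submit_inventory), but O(¬publish_backup) is not derivable from the premises, so it does not yield O(submit_inventory).
No other premise forces O(submit_inventory). An ideal world satisfying every premise can still have submit_inventory false, so O(submit_inventory) is not derivable.

No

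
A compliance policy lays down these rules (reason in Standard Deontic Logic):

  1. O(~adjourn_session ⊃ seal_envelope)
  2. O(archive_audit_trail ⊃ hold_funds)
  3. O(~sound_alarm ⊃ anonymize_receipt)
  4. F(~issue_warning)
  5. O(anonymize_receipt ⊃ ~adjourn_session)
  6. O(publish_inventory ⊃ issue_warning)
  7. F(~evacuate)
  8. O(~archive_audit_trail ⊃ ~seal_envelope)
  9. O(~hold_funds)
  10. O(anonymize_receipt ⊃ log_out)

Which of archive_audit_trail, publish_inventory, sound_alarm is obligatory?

sound_alarm

From premise 9 we have O(~hold_funds).
Premise 2 is O(archive_audit_trail ⊃ hold_funds); contrapositively O(~hold_funds ⊃ ~archive_audit_trail). Since O(~hold_funds) holds, K gives O(~archive_audit_trail).
Premise 8 is O(~archive_audit_trail ⊃ ~seal_envelope); since O(~archive_audit_trail), deontic closure gives O(~seal_envelope).
The contrapositive of premise 1 (O(~adjourn_session ⊃ seal_envelope)) is O(~seal_envelope ⊃ adjourn_session), and O(~seal_envelope) is already established, so O(adjourn_session).
The contrapositive of premise 5 (O(anonymize_receipt ⊃ ~adjourn_session)) is O(adjourn_session ⊃ ~anonymize_receipt), and O(adjourn_session) is already established, so O(~anonymize_receipt).
Premise 3, O(~sound_alarm ⊃ anonymize_receipt), contraposes to O(~anonymize_receipt ⊃ sound_alarm); with O(~anonymize_receipt) we get O(sound_alarm).
So O(sound_alarm) holds — sound_alarm is obligatory. None of the other listed options is made obligatory by any chain of premises.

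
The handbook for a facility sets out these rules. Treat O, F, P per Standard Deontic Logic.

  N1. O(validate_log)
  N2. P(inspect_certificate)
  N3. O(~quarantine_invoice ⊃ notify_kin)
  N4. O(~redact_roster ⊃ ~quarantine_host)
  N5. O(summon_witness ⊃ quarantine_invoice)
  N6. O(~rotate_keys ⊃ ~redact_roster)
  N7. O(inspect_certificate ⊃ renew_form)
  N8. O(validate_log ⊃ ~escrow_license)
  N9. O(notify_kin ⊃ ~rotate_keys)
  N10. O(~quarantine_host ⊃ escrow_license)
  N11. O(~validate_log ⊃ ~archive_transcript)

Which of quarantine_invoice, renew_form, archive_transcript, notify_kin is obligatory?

From premise 1 we have O(validate_log).
Premise 8 is O(validate_log ⊃ ~escrow_license); since O(validate_log), deontic closure gives O(~escrow_license).
Premise 10 is O(~quarantine_host ⊃ escrow_license); contrapositively O(~escrow_license ⊃ quarantine_host). Since O(~escrow_license) holds, K gives O(quarantine_host).
Premise 4, O(~redact_roster ⊃ ~quarantine_host), contraposes to O(quarantine_host ⊃ redact_roster); with O(quarantine_host) we get O(redact_roster).
Premise 6 is O(~rotate_keys ⊃ ~redact_roster); contrapositively O(redact_roster ⊃ rotate_keys). Since O(redact_roster) holds, K gives O(rotate_keys).
Premise 9 is O(notify_kin ⊃ ~rotate_keys); contrapositively O(rotate_keys ⊃ ~notify_kin). Since O(rotate_keys) holds, K gives O(~notify_kin).
Premise 3, O(~quarantine_invoice ⊃ notify_kin), contraposes to O(~notify_kin ⊃ quarantine_invoice); with O(~notify_kin) we get O(quarantine_invoice).
So O(quarantine_invoice) holds — quarantine_invoice is obligatory. None of the other listed options is made obligatory by any chain of premises.

quarantine_invoice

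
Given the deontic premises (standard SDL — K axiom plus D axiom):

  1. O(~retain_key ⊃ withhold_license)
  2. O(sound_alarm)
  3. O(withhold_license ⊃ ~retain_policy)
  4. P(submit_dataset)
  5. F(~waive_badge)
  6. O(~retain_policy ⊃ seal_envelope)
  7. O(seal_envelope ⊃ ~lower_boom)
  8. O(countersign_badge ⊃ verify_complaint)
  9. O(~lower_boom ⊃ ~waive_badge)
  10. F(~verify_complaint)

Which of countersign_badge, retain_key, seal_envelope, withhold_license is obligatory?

Premise 5 is F(~waive_badge), i.e. O(waive_badge).
Premise 9 is O(~lower_boom ⊃ ~waive_badge); contrapositively O(waive_badge ⊃ lower_boom). Since O(waive_badge) holds, K gives O(lower_boom).
Premise 7, O(seal_envelope ⊃ ~lower_boom), contraposes to O(lower_boom ⊃ ~seal_envelope); with O(lower_boom) we get O(~seal_envelope).
Premise 6, O(~retain_policy ⊃ seal_envelope), contraposes to O(~seal_envelope ⊃ retain_policy); with O(~seal_envelope) we get O(retain_policy).
The contrapositive of premise 3 (O(withhold_license ⊃ ~retain_policy)) is O(retain_policy ⊃ ~withhold_license), and O(retain_policy) is already established, so O(~withhold_license).
Premise 1 is O(~retain_key ⊃ withhold_license); contrapositively O(~withhold_license ⊃ retain_key). Since O(~withhold_license) holds, K gives O(retain_key).
So O(retain_key) holds — retain_key is obligatory. None of the other listed options is made obligatory by any chain of premises.

retain_key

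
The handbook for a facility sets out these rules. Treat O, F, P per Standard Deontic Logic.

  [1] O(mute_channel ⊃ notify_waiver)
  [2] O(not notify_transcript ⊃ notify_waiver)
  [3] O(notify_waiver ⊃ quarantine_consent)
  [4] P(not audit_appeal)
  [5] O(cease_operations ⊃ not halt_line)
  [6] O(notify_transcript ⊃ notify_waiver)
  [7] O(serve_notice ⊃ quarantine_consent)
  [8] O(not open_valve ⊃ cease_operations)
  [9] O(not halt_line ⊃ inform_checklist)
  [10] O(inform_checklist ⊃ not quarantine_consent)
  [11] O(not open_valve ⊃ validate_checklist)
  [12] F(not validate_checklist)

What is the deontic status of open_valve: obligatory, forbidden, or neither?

Premises 6 and 2 cover both cases: O(notify_transcript ⊃ notify_waiver) and O(not notify_transcript ⊃ notify_waiver). Since notify_transcript ∨ not notify_transcript is a tautology, O(notify_waiver) follows.
Applying K to premise 3 (O(notify_waiver ⊃ quarantine_consent)) and O(notify_waiver) yields O(quarantine_consent).
The contrapositive of premise 10 (O(inform_checklist ⊃ not quarantine_consent)) is O(quarantine_consent ⊃ not inform_checklist), and O(quarantine_consent) is already established, so O(not inform_checklist).
Premise 9 is O(not halt_line ⊃ inform_checklist); contrapositively O(not inform_checklist ⊃ halt_line). Since O(not inform_checklist) holds, K gives O(halt_line).
The contrapositive of premise 5 (O(cease_operations ⊃ not halt_line)) is O(halt_line ⊃ not cease_operations), and O(halt_line) is already established, so O(not cease_operations).
Premise 8 is O(not open_valve ⊃ cease_operations); contrapositively O(not cease_operations ⊃ open_valve). Since O(not cease_operations) holds, K gives O(open_valve).
Premises 1, 4, 7, 11, 12 do not contribute to this derivation.
Hence open_valve is obligatory.

Obligatory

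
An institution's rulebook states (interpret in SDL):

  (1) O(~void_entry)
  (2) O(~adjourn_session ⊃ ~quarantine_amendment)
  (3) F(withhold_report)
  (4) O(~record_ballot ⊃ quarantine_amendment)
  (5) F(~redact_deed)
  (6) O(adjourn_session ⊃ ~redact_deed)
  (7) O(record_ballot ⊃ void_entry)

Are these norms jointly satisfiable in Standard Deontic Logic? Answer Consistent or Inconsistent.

Premise 5, F(~redact_deed), is equivalent to O(redact_deed).
The contrapositive of premise 6 (O(adjourn_session ⊃ ~redact_deed)) is O(redact_deed ⊃ ~adjourn_session), and O(redact_deed) is already established, so O(~adjourn_session).
From O(~adjourn_session) and premise 2, O(~adjourn_session ⊃ ~quarantine_amendment), we obtain O(~quarantine_amendment).
Premise 4 is O(~record_ballot ⊃ quarantine_amendment); contrapositively O(~quarantine_amendment ⊃ record_ballot). Since O(~quarantine_amendment) holds, K gives O(record_ballot).
Applying K to premise 7 (O(record_ballot ⊃ void_entry)) and O(record_ballot) yields O(void_entry).
However, premise 1 gives O(~void_entry).
We now have both O(void_entry) and O(~void_entry) — void_entry is simultaneously obligatory and forbidden, violating the D-axiom.

Inconsistent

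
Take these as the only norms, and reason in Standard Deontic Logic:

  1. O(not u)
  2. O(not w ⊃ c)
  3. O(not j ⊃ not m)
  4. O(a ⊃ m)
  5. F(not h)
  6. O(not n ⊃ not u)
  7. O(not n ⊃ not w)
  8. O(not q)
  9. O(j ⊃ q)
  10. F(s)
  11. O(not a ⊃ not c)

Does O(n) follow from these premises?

Yes

From premise 8 we have O(not q).
The contrapositive of premise 9 (O(j ⊃ q)) is O(not q ⊃ not j), and O(not q) is already established, so O(not j).
From O(not j) and premise 3, O(not j ⊃ not m), we obtain O(not m).
The contrapositive of premise 4 (O(a ⊃ m)) is O(not m ⊃ not a), and O(not m) is already established, so O(not a).
From O(not a) and premise 11, O(not a ⊃ not c), we obtain O(not c).
The contrapositive of premise 2 (O(not w ⊃ c)) is O(not c ⊃ w), and O(not c) is already established, so O(w).
Premise 7, O(not n ⊃ not w), contraposes to O(w ⊃ n); with O(w) we get O(n).
Premises 1, 5, 6, 10 do not contribute to this derivation.
So O(n) follows.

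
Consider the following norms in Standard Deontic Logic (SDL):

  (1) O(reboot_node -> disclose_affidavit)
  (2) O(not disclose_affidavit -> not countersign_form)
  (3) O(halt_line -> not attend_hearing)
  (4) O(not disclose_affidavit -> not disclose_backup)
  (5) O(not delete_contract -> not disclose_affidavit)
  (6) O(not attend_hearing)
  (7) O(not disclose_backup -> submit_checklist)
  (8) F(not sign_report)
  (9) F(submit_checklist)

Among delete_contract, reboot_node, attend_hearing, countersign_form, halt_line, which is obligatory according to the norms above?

delete_contract

Premise 9 is F(submit_checklist), i.e. O(not submit_checklist).
Premise 7, O(not disclose_backup -> submit_checklist), contraposes to O(not submit_checklist -> disclose_backup); with O(not submit_checklist) we get O(disclose_backup).
The contrapositive of premise 4 (O(not disclose_affidavit -> not disclose_backup)) is O(disclose_backup -> disclose_affidavit), and O(disclose_backup) is already established, so O(disclose_affidavit).
Premise 5, O(not delete_contract -> not disclose_affidavit), contraposes to O(disclose_affidavit -> delete_contract); with O(disclose_affidavit) we get O(delete_contract).
So O(delete_contract) holds — delete_contract is obligatory. None of the other listed options is made obligatory by any chain of premises.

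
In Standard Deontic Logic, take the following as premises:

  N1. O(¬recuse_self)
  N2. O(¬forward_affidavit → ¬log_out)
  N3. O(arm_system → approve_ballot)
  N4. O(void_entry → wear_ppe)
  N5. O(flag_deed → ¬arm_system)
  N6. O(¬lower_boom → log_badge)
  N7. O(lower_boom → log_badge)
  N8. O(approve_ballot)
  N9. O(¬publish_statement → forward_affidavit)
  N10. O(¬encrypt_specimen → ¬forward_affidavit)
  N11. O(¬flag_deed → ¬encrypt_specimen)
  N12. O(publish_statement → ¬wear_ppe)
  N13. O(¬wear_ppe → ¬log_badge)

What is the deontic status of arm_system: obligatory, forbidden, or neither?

By case analysis on ¬lower_boom: premise 6 gives O(¬lower_boom → log_badge) and premise 7 gives O(lower_boom → log_badge), so O(log_badge) either way.
Premise 13, O(¬wear_ppe → ¬log_badge), contraposes to O(log_badge → wear_ppe); with O(log_badge) we get O(wear_ppe).
Premise 12 is O(publish_statement → ¬wear_ppe); contrapositively O(wear_ppe → ¬publish_statement). Since O(wear_ppe) holds, K gives O(¬publish_statement).
With premise 9, O(¬publish_statement → forward_affidavit), the K-axiom yields O(forward_affidavit).
Premise 10 is O(¬encrypt_specimen → ¬forward_affidavit); contrapositively O(forward_affidavit → encrypt_specimen). Since O(forward_affidavit) holds, K gives O(encrypt_specimen).
Premise 11 is O(¬flag_deed → ¬encrypt_specimen); contrapositively O(encrypt_specimen → flag_deed). Since O(encrypt_specimen) holds, K gives O(flag_deed).
With premise 5, O(flag_deed → ¬arm_system), the K-axiom yields O(¬arm_system).
Premises 1, 2, 3, 4, 8 do not contribute to this derivation.
Thus O(¬arm_system), which is F(arm_system): arm_system is forbidden.

Forbidden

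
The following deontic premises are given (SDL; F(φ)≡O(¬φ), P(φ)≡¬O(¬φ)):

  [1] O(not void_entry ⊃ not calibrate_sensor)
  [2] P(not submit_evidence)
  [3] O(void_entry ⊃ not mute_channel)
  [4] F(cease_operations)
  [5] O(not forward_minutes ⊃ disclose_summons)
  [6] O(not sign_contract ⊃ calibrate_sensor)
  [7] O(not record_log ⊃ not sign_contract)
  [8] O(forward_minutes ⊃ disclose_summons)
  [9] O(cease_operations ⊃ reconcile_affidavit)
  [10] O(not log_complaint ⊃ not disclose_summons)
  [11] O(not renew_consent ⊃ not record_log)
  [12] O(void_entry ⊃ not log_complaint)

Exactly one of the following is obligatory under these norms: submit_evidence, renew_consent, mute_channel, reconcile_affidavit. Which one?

renew_consent

By case analysis on not forward_minutes: premise 5 gives O(not forward_minutes ⊃ disclose_summons) and premise 8 gives O(forward_minutes ⊃ disclose_summons), so O(disclose_summons) either way.
The contrapositive of premise 10 (O(not log_complaint ⊃ not disclose_summons)) is O(disclose_summons ⊃ log_complaint), and O(disclose_summons) is already established, so O(log_complaint).
Premise 12 is O(void_entry ⊃ not log_complaint); contrapositively O(log_complaint ⊃ not void_entry). Since O(log_complaint) holds, K gives O(not void_entry).
Applying K to premise 1 (O(not void_entry ⊃ not calibrate_sensor)) and O(not void_entry) yields O(not calibrate_sensor).
Premise 6 is O(not sign_contract ⊃ calibrate_sensor); contrapositively O(not calibrate_sensor ⊃ sign_contract). Since O(not calibrate_sensor) holds, K gives O(sign_contract).
Premise 7, O(not record_log ⊃ not sign_contract), contraposes to O(sign_contract ⊃ record_log); with O(sign_contract) we get O(record_log).
Premise 11 is O(not renew_consent ⊃ not record_log); contrapositively O(record_log ⊃ renew_consent). Since O(record_log) holds, K gives O(renew_consent).
So O(renew_consent) holds — renew_consent is obligatory. None of the other listed options is made obligatory by any chain of premises.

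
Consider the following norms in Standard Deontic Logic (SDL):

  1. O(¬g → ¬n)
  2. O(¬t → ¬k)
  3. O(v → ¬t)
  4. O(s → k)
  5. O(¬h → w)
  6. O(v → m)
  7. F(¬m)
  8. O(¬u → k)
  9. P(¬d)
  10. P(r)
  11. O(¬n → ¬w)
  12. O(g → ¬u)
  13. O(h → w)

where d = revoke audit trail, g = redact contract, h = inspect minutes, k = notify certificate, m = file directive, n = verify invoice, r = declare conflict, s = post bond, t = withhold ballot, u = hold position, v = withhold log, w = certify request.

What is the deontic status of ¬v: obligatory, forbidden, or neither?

By case analysis on ¬h: premise 5 gives O(¬h → w) and premise 13 gives O(h → w), so O(w) either way.
Premise 11 is O(¬n → ¬w); contrapositively O(w → n). Since O(w) holds, K gives O(n).
Premise 1, O(¬g → ¬n), contraposes to O(n → g); with O(n) we get O(g).
With premise 12, O(g → ¬u), the K-axiom yields O(¬u).
From O(¬u) and premise 8, O(¬u → k), we obtain O(k).
The contrapositive of premise 2 (O(¬t → ¬k)) is O(k → t), and O(k) is already established, so O(t).
Premise 3 is O(v → ¬t); contrapositively O(t → ¬v). Since O(t) holds, K gives O(¬v).
Premises 4, 6, 7, 9, 10 do not contribute to this derivation.
Hence ¬v is obligatory.

Obligatory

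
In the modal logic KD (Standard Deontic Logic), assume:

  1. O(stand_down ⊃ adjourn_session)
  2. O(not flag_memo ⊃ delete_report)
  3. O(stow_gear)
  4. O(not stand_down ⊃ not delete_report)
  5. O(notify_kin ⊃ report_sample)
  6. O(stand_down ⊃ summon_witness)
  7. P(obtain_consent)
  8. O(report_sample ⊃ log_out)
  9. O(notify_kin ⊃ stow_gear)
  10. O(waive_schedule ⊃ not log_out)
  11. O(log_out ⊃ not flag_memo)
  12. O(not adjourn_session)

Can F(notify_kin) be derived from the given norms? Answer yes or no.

Premise 12 gives O(not adjourn_session).
Premise 1, O(stand_down ⊃ adjourn_session), contraposes to O(not adjourn_session ⊃ not stand_down); with O(not adjourn_session) we get O(not stand_down).
Premise 4 is O(not stand_down ⊃ not delete_report); since O(not stand_down), deontic closure gives O(not delete_report).
The contrapositive of premise 2 (O(not flag_memo ⊃ delete_report)) is O(not delete_report ⊃ flag_memo), and O(not delete_report) is already established, so O(flag_memo).
The contrapositive of premise 11 (O(log_out ⊃ not flag_memo)) is O(flag_memo ⊃ not log_out), and O(flag_memo) is already established, so O(not log_out).
Premise 8, O(report_sample ⊃ log_out), contraposes to O(not log_out ⊃ not report_sample); with O(not log_out) we get O(not report_sample).
Premise 5, O(notify_kin ⊃ report_sample), contraposes to O(not report_sample ⊃ not notify_kin); with O(not report_sample) we get O(not notify_kin).
Premises 3, 6, 7, 9, 10 do not contribute to this derivation.
So O(not notify_kin) holds, i.e. F(notify_kin). The claim follows.

Yes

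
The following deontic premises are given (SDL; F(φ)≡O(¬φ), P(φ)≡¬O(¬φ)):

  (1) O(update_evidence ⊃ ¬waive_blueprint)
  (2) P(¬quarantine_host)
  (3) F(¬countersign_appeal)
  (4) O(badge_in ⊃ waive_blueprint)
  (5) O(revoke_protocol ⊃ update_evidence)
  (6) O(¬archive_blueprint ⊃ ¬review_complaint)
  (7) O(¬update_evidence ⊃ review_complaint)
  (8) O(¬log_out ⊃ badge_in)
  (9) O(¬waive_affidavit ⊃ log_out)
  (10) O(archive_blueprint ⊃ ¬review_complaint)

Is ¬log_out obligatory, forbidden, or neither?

Premises 6 and 10 cover both cases: O(¬archive_blueprint ⊃ ¬review_complaint) and O(archive_blueprint ⊃ ¬review_complaint). Since ¬archive_blueprint ∨ archive_blueprint is a tautology, O(¬review_complaint) follows.
Premise 7 is O(¬update_evidence ⊃ review_complaint); contrapositively O(¬review_complaint ⊃ update_evidence). Since O(¬review_complaint) holds, K gives O(update_evidence).
Premise 1 is O(update_evidence ⊃ ¬waive_blueprint); since O(update_evidence), deontic closure gives O(¬waive_blueprint).
The contrapositive of premise 4 (O(badge_in ⊃ waive_blueprint)) is O(¬waive_blueprint ⊃ ¬badge_in), and O(¬waive_blueprint) is already established, so O(¬badge_in).
Premise 8 is O(¬log_out ⊃ badge_in); contrapositively O(¬badge_in ⊃ log_out). Since O(¬badge_in) holds, K gives O(log_out).
Premises 2, 3, 5, 9 do not contribute to this derivation.
Thus O(log_out), which is F(¬log_out): ¬log_out is forbidden.

Forbidden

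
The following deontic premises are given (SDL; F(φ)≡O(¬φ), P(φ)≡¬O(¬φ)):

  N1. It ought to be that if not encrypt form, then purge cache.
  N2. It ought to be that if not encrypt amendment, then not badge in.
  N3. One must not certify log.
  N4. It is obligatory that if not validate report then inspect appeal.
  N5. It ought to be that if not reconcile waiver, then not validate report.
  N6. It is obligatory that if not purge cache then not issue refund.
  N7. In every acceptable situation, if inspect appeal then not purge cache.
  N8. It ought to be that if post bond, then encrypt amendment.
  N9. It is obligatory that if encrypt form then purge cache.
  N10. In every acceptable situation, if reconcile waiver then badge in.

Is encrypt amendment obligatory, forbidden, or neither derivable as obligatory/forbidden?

Premises 1 and 9 cover both cases: O(¬encrypt_form → purge_cache) and O(encrypt_form → purge_cache). Since ¬encrypt_form ∨ encrypt_form is a tautology, O(purge_cache) follows.
Premise 7 is O(inspect_appeal → ¬purge_cache); contrapositively O(purge_cache → ¬inspect_appeal). Since O(purge_cache) holds, K gives O(¬inspect_appeal).
Premise 4 is O(¬validate_report → inspect_appeal); contrapositively O(¬inspect_appeal → validate_report). Since O(¬inspect_appeal) holds, K gives O(validate_report).
The contrapositive of premise 5 (O(¬reconcile_waiver → ¬validate_report)) is O(validate_report → reconcile_waiver), and O(validate_report) is already established, so O(reconcile_waiver).
With premise 10, O(reconcile_waiver → badge_in), the K-axiom yields O(badge_in).
Premise 2 is O(¬encrypt_amendment → ¬badge_in); contrapositively O(badge_in → encrypt_amendment). Since O(badge_in) holds, K gives O(encrypt_amendment).
Premises 3, 6, 8 do not contribute to this derivation.
Hence encrypt_amendment is obligatory.

Obligatory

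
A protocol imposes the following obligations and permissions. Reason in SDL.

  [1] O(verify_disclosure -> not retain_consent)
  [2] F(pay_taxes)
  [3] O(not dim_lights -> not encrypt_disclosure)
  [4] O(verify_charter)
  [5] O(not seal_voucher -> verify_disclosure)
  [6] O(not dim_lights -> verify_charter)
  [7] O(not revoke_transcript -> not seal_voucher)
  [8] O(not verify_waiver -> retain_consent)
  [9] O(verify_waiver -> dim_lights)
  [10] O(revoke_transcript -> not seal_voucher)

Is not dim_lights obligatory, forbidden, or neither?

By case analysis on not revoke_transcript: premise 7 gives O(not revoke_transcript -> not seal_voucher) and premise 10 gives O(revoke_transcript -> not seal_voucher), so O(not seal_voucher) either way.
Applying K to premise 5 (O(not seal_voucher -> verify_disclosure)) and O(not seal_voucher) yields O(verify_disclosure).
Applying K to premise 1 (O(verify_disclosure -> not retain_consent)) and O(verify_disclosure) yields O(not retain_consent).
Premise 8 is O(not verify_waiver -> retain_consent); contrapositively O(not retain_consent -> verify_waiver). Since O(not retain_consent) holds, K gives O(verify_waiver).
Applying K to premise 9 (O(verify_waiver -> dim_lights)) and O(verify_waiver) yields O(dim_lights).
Premises 2, 3, 4, 6 do not contribute to this derivation.
Thus O(dim_lights), which is F(not dim_lights): not dim_lights is forbidden.

Forbidden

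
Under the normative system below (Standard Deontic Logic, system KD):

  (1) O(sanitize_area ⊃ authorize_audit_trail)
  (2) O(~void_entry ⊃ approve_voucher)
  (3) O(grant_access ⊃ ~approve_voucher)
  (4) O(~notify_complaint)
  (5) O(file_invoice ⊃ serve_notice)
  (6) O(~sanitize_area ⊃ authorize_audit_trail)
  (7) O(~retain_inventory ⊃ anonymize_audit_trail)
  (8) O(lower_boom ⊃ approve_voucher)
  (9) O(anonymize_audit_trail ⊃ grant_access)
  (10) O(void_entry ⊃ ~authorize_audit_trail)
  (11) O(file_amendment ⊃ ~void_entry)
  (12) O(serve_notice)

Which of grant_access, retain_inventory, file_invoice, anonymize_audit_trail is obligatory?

By case analysis on sanitize_area: premise 1 gives O(sanitize_area ⊃ authorize_audit_trail) and premise 6 gives O(~sanitize_area ⊃ authorize_audit_trail), so O(authorize_audit_trail) either way.
Premise 10 is O(void_entry ⊃ ~authorize_audit_trail); contrapositively O(authorize_audit_trail ⊃ ~void_entry). Since O(authorize_audit_trail) holds, K gives O(~void_entry).
From O(~void_entry) and premise 2, O(~void_entry ⊃ approve_voucher), we obtain O(approve_voucher).
The contrapositive of premise 3 (O(grant_access ⊃ ~approve_voucher)) is O(approve_voucher ⊃ ~grant_access), and O(approve_voucher) is already established, so O(~grant_access).
Premise 9 is O(anonymize_audit_trail ⊃ grant_access); contrapositively O(~grant_access ⊃ ~anonymize_audit_trail). Since O(~grant_access) holds, K gives O(~anonymize_audit_trail).
Premise 7 is O(~retain_inventory ⊃ anonymize_audit_trail); contrapositively O(~anonymize_audit_trail ⊃ retain_inventory). Since O(~anonymize_audit_trail) holds, K gives O(retain_inventory).
So O(retain_inventory) holds — retain_inventory is obligatory. None of the other listed options is made obligatory by any chain of premises.

retain_inventory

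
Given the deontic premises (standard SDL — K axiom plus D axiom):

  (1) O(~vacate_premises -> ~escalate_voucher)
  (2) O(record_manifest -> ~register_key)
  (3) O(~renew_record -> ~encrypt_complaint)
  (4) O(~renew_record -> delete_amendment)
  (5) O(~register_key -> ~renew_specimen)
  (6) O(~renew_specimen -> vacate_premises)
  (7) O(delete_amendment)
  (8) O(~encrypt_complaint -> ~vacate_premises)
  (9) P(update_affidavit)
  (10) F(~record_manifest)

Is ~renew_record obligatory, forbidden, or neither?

F(~record_manifest) at premise 10 means O(record_manifest).
From O(record_manifest) and premise 2, O(record_manifest -> ~register_key), we obtain O(~register_key).
With premise 5, O(~register_key -> ~renew_specimen), the K-axiom yields O(~renew_specimen).
Premise 6 is O(~renew_specimen -> vacate_premises); since O(~renew_specimen), deontic closure gives O(vacate_premises).
The contrapositive of premise 8 (O(~encrypt_complaint -> ~vacate_premises)) is O(vacate_premises -> encrypt_complaint), and O(vacate_premises) is already established, so O(encrypt_complaint).
The contrapositive of premise 3 (O(~renew_record -> ~encrypt_complaint)) is O(encrypt_complaint -> renew_record), and O(encrypt_complaint) is already established, so O(renew_record).
Premises 1, 4, 7, 9 do not contribute to this derivation.
Thus O(renew_record), which is F(~renew_record): ~renew_record is forbidden.

Forbidden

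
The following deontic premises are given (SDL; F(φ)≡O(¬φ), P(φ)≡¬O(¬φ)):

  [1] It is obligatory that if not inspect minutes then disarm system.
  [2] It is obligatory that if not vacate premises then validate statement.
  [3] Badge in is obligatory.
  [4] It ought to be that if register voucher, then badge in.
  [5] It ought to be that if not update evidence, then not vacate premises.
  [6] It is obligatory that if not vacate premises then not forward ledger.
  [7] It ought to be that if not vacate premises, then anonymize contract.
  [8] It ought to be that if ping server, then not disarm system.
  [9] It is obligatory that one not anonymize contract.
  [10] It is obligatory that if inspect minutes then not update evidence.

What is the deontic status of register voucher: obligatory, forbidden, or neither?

Premise 4 is O(register_voucher → badge_in); even if O(badge_in) held, inferring O(register_voucher) would be affirming the consequent — invalid.
No premise or chain of K-axiom applications forces O(register_voucher), and none forces O(¬register_voucher). So register_voucher is neither obligatory nor forbidden under these norms.

Neither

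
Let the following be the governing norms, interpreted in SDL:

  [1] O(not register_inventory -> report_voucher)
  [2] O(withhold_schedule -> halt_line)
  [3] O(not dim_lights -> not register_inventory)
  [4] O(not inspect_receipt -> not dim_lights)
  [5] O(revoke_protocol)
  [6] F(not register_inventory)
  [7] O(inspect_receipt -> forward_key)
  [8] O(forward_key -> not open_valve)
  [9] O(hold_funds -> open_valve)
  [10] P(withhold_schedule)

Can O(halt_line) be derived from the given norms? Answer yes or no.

Premise 2 is O(withhold_schedule -> halt_line), but O(withhold_schedule) is not derivable from the premises (the permission P(withhold_schedule) asserts only not O(not withhold_schedule), not O(withhold_schedule)), so it does not yield O(halt_line).
No other premise forces O(halt_line). An ideal world satisfying every premise can still have halt_line false, so O(halt_line) is not derivable.

No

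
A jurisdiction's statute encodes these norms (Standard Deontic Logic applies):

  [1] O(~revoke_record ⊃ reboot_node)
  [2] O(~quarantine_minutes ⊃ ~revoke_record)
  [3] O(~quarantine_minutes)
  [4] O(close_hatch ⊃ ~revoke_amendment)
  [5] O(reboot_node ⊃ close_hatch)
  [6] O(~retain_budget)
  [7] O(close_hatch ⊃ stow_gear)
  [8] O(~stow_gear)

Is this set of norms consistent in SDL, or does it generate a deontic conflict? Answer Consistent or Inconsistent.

Premise 8 states O(~stow_gear) outright.
Premise 7 is O(close_hatch ⊃ stow_gear); contrapositively O(~stow_gear ⊃ ~close_hatch). Since O(~stow_gear) holds, K gives O(~close_hatch).
Premise 5, O(reboot_node ⊃ close_hatch), contraposes to O(~close_hatch ⊃ ~reboot_node); with O(~close_hatch) we get O(~reboot_node).
Premise 1 is O(~revoke_record ⊃ reboot_node); contrapositively O(~reboot_node ⊃ revoke_record). Since O(~reboot_node) holds, K gives O(revoke_record).
Premise 2, O(~quarantine_minutes ⊃ ~revoke_record), contraposes to O(revoke_record ⊃ quarantine_minutes); with O(revoke_record) we get O(quarantine_minutes).
However, premise 3 gives O(~quarantine_minutes).
We now have both O(quarantine_minutes) and O(~quarantine_minutes) — quarantine_minutes is simultaneously obligatory and forbidden, violating the D-axiom.

Inconsistent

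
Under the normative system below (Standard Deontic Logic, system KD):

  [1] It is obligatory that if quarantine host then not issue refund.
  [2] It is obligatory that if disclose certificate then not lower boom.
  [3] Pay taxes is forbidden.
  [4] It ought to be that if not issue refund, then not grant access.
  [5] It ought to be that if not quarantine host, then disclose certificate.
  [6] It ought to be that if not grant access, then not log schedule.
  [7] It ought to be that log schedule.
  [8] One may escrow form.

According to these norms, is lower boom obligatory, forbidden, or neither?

Premise 7 gives O(log_schedule).
Premise 6, O(¬grant_access → ¬log_schedule), contraposes to O(log_schedule → grant_access); with O(log_schedule) we get O(grant_access).
Premise 4, O(¬issue_refund → ¬grant_access), contraposes to O(grant_access → issue_refund); with O(grant_access) we get O(issue_refund).
Premise 1 is O(quarantine_host → ¬issue_refund); contrapositively O(issue_refund → ¬quarantine_host). Since O(issue_refund) holds, K gives O(¬quarantine_host).
From O(¬quarantine_host) and premise 5, O(¬quarantine_host → disclose_certificate), we obtain O(disclose_certificate).
Applying K to premise 2 (O(disclose_certificate → ¬lower_boom)) and O(disclose_certificate) yields O(¬lower_boom).
Premises 3, 8 do not contribute to this derivation.
Thus O(¬lower_boom), which is F(lower_boom): lower_boom is forbidden.

Forbidden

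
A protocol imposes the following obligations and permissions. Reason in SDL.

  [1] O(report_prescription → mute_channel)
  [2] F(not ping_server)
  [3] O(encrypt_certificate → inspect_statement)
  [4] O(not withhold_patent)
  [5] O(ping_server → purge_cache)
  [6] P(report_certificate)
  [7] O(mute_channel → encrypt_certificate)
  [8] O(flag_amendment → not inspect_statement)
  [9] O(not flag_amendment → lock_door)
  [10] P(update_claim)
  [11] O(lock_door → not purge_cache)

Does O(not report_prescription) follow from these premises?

F(not ping_server) at premise 2 means O(ping_server).
Premise 5 is O(ping_server → purge_cache); since O(ping_server), deontic closure gives O(purge_cache).
The contrapositive of premise 11 (O(lock_door → not purge_cache)) is O(purge_cache → not lock_door), and O(purge_cache) is already established, so O(not lock_door).
The contrapositive of premise 9 (O(not flag_amendment → lock_door)) is O(not lock_door → flag_amendment), and O(not lock_door) is already established, so O(flag_amendment).
From O(flag_amendment) and premise 8, O(flag_amendment → not inspect_statement), we obtain O(not inspect_statement).
Premise 3, O(encrypt_certificate → inspect_statement), contraposes to O(not inspect_statement → not encrypt_certificate); with O(not inspect_statement) we get O(not encrypt_certificate).
Premise 7 is O(mute_channel → encrypt_certificate); contrapositively O(not encrypt_certificate → not mute_channel). Since O(not encrypt_certificate) holds, K gives O(not mute_channel).
The contrapositive of premise 1 (O(report_prescription → mute_channel)) is O(not mute_channel → not report_prescription), and O(not mute_channel) is already established, so O(not report_prescription).
Premises 4, 6, 10 do not contribute to this derivation.
So O(not report_prescription) follows.

Yes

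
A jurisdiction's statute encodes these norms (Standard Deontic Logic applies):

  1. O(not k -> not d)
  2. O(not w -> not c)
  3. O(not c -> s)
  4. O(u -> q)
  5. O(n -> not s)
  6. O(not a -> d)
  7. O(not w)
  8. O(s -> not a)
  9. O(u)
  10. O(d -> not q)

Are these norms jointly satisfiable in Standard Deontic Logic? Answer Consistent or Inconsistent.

From premise 9 we have O(u).
From O(u) and premise 4, O(u -> q), we obtain O(q).
Premise 10 is O(d -> not q); contrapositively O(q -> not d). Since O(q) holds, K gives O(not d).
The contrapositive of premise 6 (O(not a -> d)) is O(not d -> a), and O(not d) is already established, so O(a).
The contrapositive of premise 8 (O(s -> not a)) is O(a -> not s), and O(a) is already established, so O(not s).
The contrapositive of premise 3 (O(not c -> s)) is O(not s -> c), and O(not s) is already established, so O(c).
Premise 2, O(not w -> not c), contraposes to O(c -> w); with O(c) we get O(w).
Yet premise 7 states O(not w).
We now have both O(w) and O(not w) — w is simultaneously obligatory and forbidden, violating the D-axiom.

Inconsistent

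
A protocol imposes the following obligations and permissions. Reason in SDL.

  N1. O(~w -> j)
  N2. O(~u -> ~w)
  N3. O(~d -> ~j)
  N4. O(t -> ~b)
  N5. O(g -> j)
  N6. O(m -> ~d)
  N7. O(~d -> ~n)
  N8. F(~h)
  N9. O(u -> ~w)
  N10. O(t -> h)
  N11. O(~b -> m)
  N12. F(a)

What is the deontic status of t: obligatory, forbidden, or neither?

Premises 2 and 9 are O(~u -> ~w) and O(u -> ~w); every ideal world satisfies ~u or u, so in either case ~w holds — hence O(~w).
With premise 1, O(~w -> j), the K-axiom yields O(j).
The contrapositive of premise 3 (O(~d -> ~j)) is O(j -> d), and O(j) is already established, so O(d).
Premise 6, O(m -> ~d), contraposes to O(d -> ~m); with O(d) we get O(~m).
Premise 11, O(~b -> m), contraposes to O(~m -> b); with O(~m) we get O(b).
Premise 4, O(t -> ~b), contraposes to O(b -> ~t); with O(b) we get O(~t).
Premises 5, 7, 8, 10, 12 do not contribute to this derivation.
Thus O(~t), which is F(t): t is forbidden.

Forbidden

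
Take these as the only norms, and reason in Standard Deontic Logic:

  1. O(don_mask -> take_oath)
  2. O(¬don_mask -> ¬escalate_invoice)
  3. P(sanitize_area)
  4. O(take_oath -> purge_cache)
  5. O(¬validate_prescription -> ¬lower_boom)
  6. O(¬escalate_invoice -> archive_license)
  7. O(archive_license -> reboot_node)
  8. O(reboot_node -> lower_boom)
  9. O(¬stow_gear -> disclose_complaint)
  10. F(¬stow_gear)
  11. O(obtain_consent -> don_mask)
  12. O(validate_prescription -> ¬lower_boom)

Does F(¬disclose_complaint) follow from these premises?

No

Premise 9 is O(¬stow_gear -> disclose_complaint), but O(¬stow_gear) is not derivable from the premises, so it does not yield O(disclose_complaint).
No other premise forces O(disclose_complaint). An ideal world satisfying every premise can still have ¬disclose_complaint true, so F(¬disclose_complaint) is not derivable.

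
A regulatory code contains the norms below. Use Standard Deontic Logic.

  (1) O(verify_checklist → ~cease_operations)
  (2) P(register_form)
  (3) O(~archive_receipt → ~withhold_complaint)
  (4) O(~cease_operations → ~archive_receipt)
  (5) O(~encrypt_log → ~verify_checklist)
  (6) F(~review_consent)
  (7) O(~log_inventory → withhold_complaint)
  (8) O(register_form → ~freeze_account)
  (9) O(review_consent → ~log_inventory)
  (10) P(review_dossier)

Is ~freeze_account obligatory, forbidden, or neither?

Premise 8 is O(register_form → ~freeze_account), but O(register_form) is not derivable from the premises (the permission P(register_form) asserts only ~O(~register_form), not O(register_form)), so it does not yield O(~freeze_account).
No premise or chain of K-axiom applications forces O(~freeze_account), and none forces O(freeze_account). So ~freeze_account is neither obligatory nor forbidden under these norms.

Neither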